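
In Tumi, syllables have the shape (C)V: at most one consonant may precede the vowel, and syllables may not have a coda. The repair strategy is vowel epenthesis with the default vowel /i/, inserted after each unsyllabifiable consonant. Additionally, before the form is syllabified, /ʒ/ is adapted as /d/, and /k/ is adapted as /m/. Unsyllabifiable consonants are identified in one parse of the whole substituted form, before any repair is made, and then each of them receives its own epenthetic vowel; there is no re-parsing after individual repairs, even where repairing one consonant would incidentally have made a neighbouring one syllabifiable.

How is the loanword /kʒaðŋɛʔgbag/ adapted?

midaðiŋɛʔigibagi

Substitution: /k/ → /m/, /ʒ/ → /d/, giving /mdaðŋɛʔgbag/.
The consonants /m/, /ð/, /ʔ/, /g/, /g/ cannot be parsed into a legal (C)V syllable (no codas are permitted; onsets are limited to one consonant).
Inserting the epenthetic vowel yields /m/ → /mi/, /ð/ → /ði/, /ʔ/ → /ʔi/, /g/ → /gi/, /g/ → /gi/.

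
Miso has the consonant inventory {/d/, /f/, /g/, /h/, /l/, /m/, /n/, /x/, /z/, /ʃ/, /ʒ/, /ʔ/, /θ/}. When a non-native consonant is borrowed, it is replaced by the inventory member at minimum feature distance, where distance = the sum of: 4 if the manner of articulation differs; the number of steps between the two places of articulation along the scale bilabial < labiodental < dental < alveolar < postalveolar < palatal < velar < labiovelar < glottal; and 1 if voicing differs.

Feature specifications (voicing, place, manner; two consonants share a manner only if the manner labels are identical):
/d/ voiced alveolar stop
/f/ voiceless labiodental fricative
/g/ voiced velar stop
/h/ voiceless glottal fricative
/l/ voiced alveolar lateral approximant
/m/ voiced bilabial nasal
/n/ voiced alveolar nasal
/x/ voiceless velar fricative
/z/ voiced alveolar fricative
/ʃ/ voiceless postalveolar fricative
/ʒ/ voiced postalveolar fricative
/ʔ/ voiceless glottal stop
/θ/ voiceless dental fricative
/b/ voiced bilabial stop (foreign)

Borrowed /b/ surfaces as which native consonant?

d

/d/ is closest: same manner (stop), place distance 3 (bilabial→alveolar), same voicing; total 3. Next closest is /m/ at distance 4.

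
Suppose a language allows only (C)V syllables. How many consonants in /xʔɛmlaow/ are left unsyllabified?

Syllabifying with onset maximization leaves /x/, /m/, /w/ stranded (no codas are permitted; onsets are limited to one consonant).

3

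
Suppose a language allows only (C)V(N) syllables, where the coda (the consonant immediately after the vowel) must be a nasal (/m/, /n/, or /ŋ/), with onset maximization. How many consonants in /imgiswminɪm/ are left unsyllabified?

2

Under (C)V(N), the unsyllabifiable consonants are /s/, /w/ (only a nasal (/m/, /n/, or /ŋ/) is licensed in coda position; onsets are limited to one consonant).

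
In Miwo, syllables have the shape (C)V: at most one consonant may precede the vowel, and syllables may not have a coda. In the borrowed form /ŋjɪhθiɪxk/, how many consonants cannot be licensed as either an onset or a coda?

4

The consonants /ŋ/, /h/, /x/, /k/ cannot be parsed into a legal (C)V syllable (no codas are permitted; onsets are limited to one consonant).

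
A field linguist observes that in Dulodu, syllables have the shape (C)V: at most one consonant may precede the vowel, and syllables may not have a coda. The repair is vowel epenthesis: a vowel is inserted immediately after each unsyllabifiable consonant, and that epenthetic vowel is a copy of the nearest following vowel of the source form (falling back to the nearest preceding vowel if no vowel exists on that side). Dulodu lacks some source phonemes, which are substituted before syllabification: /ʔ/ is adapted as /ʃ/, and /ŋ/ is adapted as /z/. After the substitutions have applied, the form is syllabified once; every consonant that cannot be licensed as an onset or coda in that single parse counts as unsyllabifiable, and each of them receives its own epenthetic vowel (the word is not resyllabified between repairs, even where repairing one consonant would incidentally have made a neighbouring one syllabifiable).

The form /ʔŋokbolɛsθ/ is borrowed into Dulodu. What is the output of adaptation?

ʃozokobolɛsɛθɛ

Substitution: /ʔ/ → /ʃ/, /ŋ/ → /z/, giving /ʃzokbolɛsθ/.
Under (C)V, the unsyllabifiable consonants are /ʃ/, /k/, /s/, /θ/ (no codas are permitted; onsets are limited to one consonant).
Each unlicensed consonant becomes the onset of a new syllable: /ʃ/ → /ʃo/, /k/ → /ko/, /s/ → /sɛ/, /θ/ → /θɛ/.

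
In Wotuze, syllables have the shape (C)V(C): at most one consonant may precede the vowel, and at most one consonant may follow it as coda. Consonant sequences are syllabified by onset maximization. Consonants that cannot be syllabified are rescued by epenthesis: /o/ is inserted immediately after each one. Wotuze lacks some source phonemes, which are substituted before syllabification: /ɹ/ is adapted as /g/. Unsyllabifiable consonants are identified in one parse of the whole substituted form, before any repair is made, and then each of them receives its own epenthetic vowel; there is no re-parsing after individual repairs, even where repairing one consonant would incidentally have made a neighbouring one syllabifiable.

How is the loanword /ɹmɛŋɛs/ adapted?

gomɛŋɛs

Substitution: /ɹ/ → /g/, giving /gmɛŋɛs/.
Syllabifying with onset maximization leaves /g/ stranded (at most one coda consonant is licensed; onsets are limited to one consonant).
Inserting the epenthetic vowel yields /g/ → /go/.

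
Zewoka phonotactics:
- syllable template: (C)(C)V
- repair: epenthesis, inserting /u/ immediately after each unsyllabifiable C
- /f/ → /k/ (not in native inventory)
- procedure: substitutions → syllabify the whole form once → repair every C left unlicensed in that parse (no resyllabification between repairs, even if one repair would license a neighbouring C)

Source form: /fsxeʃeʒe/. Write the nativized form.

Substitution: /f/ → /k/, giving /ksxeʃeʒe/.
Under (C)(C)V, the unsyllabifiable consonants are /k/ (no codas are permitted; onsets may contain at most 2 consonants).
Epenthesis after each stranded consonant: /k/ → /ku/.

kusxeʃeʒe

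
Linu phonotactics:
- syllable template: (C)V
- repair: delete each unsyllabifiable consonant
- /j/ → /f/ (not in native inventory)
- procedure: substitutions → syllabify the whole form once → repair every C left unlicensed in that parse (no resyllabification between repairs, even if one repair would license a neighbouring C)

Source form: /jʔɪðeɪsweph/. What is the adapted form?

ʔɪðeɪwe

Substitution: /j/ → /f/, giving /fʔɪðeɪsweph/.
The consonants /f/, /s/, /p/, /h/ cannot be parsed into a legal (C)V syllable (no codas are permitted; onsets are limited to one consonant).
Deletion applies to /f/, /s/, /p/, /h/.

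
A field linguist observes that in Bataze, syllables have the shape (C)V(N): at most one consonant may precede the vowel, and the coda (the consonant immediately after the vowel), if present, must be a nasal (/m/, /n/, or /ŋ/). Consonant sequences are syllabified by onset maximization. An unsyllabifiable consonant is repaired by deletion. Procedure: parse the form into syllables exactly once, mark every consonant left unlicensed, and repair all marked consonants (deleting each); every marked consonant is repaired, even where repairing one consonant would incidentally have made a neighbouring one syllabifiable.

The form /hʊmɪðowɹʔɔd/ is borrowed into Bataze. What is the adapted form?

Under (C)V(N), the unsyllabifiable consonants are /w/, /ɹ/, /d/ (only a nasal (/m/, /n/, or /ŋ/) is licensed in coda position; onsets are limited to one consonant).
Deletion applies to /w/, /ɹ/, /d/.

hʊmɪðoʔɔ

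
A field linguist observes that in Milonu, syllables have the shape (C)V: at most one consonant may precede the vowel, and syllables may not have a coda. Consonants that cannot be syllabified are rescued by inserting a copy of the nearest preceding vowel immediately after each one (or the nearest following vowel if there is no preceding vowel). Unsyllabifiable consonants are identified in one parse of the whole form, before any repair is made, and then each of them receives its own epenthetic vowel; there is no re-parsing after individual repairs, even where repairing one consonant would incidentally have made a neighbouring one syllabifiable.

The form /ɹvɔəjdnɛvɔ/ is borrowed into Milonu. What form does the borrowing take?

Under (C)V, the unsyllabifiable consonants are /ɹ/, /j/, /d/ (no codas are permitted; onsets are limited to one consonant).
Each unlicensed consonant becomes the onset of a new syllable: /ɹ/ → /ɹɔ/, /j/ → /jə/, /d/ → /də/.

ɹɔvɔəjədənɛvɔ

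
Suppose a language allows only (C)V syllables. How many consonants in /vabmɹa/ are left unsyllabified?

The consonants /b/, /m/ cannot be parsed into a legal (C)V syllable (no codas are permitted; onsets are limited to one consonant).

2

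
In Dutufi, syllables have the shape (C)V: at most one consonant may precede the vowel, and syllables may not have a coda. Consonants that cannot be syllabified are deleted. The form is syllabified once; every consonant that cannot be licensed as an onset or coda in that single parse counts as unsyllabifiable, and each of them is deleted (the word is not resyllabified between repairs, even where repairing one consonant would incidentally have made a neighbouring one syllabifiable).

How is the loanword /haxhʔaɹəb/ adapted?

Syllabifying with onset maximization leaves /x/, /h/, /b/ stranded (no codas are permitted; onsets are limited to one consonant).
Each unlicensed consonant is deleted: /x/, /h/, /b/.

haʔaɹə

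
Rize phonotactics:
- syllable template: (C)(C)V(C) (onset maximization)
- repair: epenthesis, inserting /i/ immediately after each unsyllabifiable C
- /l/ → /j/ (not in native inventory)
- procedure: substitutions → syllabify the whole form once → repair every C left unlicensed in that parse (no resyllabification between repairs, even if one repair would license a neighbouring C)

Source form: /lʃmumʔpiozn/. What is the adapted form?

jiʃmumʔpiozni

Substitution: /l/ → /j/, giving /jʃmumʔpiozn/.
Syllabifying with onset maximization leaves /j/, /n/ stranded (at most one coda consonant is licensed; onsets may contain at most 2 consonants).
Epenthesis after each stranded consonant: /j/ → /ji/, /n/ → /ni/.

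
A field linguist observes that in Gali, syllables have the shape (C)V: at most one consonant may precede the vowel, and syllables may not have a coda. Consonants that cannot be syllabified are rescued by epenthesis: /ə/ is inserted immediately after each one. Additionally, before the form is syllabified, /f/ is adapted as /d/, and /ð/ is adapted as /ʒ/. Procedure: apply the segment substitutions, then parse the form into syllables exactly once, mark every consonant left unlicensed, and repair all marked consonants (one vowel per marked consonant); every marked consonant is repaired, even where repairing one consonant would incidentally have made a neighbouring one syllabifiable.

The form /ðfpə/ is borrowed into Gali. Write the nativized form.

Substitution: /ð/ → /ʒ/, /f/ → /d/, giving /ʒdpə/.
Syllabifying with onset maximization leaves /ʒ/, /d/ stranded (no codas are permitted; onsets are limited to one consonant).
Epenthesis after each stranded consonant: /ʒ/ → /ʒə/, /d/ → /də/.

ʒədəpə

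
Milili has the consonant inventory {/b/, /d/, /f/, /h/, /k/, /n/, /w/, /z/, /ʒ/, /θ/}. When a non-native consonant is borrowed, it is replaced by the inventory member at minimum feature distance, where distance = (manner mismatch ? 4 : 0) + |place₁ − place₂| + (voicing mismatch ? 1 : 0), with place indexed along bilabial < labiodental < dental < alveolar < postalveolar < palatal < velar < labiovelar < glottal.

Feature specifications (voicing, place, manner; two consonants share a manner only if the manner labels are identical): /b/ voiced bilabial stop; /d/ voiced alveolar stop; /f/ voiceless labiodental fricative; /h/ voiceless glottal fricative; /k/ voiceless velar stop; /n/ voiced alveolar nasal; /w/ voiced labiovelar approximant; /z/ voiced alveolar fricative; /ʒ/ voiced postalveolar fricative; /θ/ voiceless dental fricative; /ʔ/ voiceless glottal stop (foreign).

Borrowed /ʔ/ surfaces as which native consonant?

/k/ is closest: same manner (stop), place distance 2 (glottal→velar), same voicing; total 2. Next closest is /h/ at distance 4.

k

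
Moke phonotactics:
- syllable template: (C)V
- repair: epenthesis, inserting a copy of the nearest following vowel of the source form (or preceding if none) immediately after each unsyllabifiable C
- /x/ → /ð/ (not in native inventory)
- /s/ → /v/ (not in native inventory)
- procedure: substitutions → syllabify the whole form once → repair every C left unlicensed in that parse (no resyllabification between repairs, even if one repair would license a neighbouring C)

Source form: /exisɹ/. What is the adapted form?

Substitution: /x/ → /ð/, /s/ → /v/, giving /eðivɹ/.
Under (C)V, the unsyllabifiable consonants are /v/, /ɹ/ (no codas are permitted; onsets are limited to one consonant).
Epenthesis after each stranded consonant: /v/ → /vi/, /ɹ/ → /ɹi/.

eðiviɹi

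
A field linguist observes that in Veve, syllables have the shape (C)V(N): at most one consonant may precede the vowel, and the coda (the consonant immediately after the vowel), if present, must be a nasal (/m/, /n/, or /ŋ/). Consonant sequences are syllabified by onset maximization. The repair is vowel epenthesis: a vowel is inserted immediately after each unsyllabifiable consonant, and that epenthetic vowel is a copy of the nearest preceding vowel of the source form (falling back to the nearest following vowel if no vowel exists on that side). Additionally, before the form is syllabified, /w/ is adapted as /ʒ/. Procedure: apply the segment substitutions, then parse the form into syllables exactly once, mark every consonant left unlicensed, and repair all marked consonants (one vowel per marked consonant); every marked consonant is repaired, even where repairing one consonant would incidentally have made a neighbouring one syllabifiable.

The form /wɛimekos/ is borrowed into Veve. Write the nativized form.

ʒɛimekoso

Substitution: /w/ → /ʒ/, giving /ʒɛimekos/.
Syllabifying with onset maximization leaves /s/ stranded (only a nasal (/m/, /n/, or /ŋ/) is licensed in coda position; onsets are limited to one consonant).
Epenthesis after each stranded consonant: /s/ → /so/.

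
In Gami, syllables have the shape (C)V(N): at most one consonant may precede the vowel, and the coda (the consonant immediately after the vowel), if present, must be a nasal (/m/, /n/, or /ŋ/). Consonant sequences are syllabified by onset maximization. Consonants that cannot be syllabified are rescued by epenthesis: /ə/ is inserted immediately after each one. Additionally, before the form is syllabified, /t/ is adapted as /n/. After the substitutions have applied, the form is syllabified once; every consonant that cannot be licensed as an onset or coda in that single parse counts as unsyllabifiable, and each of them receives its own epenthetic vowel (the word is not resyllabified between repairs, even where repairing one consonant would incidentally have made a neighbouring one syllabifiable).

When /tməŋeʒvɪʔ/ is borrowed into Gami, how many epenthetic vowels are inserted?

3

After substitution the input is /nməŋeʒvɪʔ/.
The unsyllabifiable consonants are /n/, /ʒ/, /ʔ/; each receives one epenthetic vowel.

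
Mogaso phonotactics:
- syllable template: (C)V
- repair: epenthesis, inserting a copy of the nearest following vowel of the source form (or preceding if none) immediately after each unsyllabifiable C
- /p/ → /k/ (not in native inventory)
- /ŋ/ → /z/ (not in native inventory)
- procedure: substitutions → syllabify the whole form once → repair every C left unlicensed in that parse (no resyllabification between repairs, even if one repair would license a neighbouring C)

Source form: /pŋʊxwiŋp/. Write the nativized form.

kʊzʊxiwiziki

Substitution: /p/ → /k/, /ŋ/ → /z/, giving /kzʊxwizk/.
The consonants /k/, /x/, /z/, /k/ cannot be parsed into a legal (C)V syllable (no codas are permitted; onsets are limited to one consonant).
Epenthesis after each stranded consonant: /k/ → /kʊ/, /x/ → /xi/, /z/ → /zi/, /k/ → /ki/.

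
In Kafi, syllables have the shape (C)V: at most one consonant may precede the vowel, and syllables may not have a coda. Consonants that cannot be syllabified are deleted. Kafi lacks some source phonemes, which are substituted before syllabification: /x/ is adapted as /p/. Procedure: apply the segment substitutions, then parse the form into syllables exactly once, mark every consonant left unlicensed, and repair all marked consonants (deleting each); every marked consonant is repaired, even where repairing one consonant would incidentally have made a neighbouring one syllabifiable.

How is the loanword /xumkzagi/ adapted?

Substitution: /x/ → /p/, giving /pumkzagi/.
Syllabifying with onset maximization leaves /m/, /k/ stranded (no codas are permitted; onsets are limited to one consonant).
Each unlicensed consonant is deleted: /m/, /k/.

puzagi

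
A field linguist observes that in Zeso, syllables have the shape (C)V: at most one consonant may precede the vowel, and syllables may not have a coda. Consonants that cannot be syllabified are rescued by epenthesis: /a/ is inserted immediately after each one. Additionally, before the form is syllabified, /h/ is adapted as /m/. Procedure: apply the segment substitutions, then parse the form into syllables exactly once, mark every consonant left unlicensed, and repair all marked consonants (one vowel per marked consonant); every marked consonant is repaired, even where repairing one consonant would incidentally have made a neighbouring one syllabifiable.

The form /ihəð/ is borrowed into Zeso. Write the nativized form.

iməða

Substitution: /h/ → /m/, giving /iməð/.
The consonants /ð/ cannot be parsed into a legal (C)V syllable (no codas are permitted; onsets are limited to one consonant).
Inserting the epenthetic vowel yields /ð/ → /ða/.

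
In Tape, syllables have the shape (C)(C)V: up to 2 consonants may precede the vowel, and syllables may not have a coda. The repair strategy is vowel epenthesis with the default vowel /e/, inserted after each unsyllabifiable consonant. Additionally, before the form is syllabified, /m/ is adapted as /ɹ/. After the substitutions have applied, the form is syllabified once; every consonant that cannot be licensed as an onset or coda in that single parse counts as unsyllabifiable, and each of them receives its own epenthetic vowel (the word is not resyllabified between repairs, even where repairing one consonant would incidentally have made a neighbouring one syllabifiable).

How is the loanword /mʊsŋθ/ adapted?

ɹʊseŋeθe

Substitution: /m/ → /ɹ/, giving /ɹʊsŋθ/.
The consonants /s/, /ŋ/, /θ/ cannot be parsed into a legal (C)(C)V syllable (no codas are permitted; onsets may contain at most 2 consonants).
Each unlicensed consonant becomes the onset of a new syllable: /s/ → /se/, /ŋ/ → /ŋe/, /θ/ → /θe/.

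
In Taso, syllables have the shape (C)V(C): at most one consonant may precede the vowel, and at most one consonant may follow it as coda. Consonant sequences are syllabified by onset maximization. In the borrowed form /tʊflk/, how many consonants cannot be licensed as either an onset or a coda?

Under (C)V(C), the unsyllabifiable consonants are /l/, /k/ (at most one coda consonant is licensed; onsets are limited to one consonant).

2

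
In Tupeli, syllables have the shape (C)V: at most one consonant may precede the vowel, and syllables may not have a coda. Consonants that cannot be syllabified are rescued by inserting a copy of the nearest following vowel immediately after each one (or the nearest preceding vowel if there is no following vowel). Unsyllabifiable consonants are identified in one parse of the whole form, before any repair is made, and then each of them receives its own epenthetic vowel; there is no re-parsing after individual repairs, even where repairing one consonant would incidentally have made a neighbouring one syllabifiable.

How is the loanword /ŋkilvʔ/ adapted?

ŋikiliviʔi

Syllabifying with onset maximization leaves /ŋ/, /l/, /v/, /ʔ/ stranded (no codas are permitted; onsets are limited to one consonant).
Each unlicensed consonant becomes the onset of a new syllable: /ŋ/ → /ŋi/, /l/ → /li/, /v/ → /vi/, /ʔ/ → /ʔi/.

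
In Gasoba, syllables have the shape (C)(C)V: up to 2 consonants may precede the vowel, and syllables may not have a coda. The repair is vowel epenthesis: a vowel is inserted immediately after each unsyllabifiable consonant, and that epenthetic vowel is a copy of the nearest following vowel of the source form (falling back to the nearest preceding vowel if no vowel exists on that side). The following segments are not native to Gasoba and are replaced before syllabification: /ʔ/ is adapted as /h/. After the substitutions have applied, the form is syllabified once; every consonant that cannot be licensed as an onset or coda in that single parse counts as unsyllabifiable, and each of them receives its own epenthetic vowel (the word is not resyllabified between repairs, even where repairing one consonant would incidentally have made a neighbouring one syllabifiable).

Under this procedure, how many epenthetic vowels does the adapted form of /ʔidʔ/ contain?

2

After substitution the input is /hidh/.
The unsyllabifiable consonants are /d/, /h/; each receives one epenthetic vowel.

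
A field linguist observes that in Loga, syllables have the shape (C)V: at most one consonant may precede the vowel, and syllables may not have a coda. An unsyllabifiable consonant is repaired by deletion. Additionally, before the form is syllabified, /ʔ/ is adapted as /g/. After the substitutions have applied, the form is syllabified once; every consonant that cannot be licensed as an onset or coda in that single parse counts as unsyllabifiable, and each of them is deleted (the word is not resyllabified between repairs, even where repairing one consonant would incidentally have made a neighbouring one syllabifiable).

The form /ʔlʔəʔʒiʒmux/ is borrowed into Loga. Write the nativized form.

gəʒimu

Substitution: /ʔ/ → /g/, giving /glgəgʒiʒmux/.
Syllabifying with onset maximization leaves /g/, /l/, /g/, /ʒ/, /x/ stranded (no codas are permitted; onsets are limited to one consonant).
Each unlicensed consonant is deleted: /g/, /l/, /g/, /ʒ/, /x/.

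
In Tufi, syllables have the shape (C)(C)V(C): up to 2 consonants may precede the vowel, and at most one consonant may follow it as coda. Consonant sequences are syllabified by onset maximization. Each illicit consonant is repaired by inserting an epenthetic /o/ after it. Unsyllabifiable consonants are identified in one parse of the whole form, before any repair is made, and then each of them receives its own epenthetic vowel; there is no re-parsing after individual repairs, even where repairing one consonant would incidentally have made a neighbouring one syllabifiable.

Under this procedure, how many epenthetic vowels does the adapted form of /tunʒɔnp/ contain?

1

The unsyllabifiable consonants are /p/; each receives one epenthetic vowel.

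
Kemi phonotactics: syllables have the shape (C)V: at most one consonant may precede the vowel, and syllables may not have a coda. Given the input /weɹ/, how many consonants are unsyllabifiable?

Under (C)V, the unsyllabifiable consonants are /ɹ/ (no codas are permitted; onsets are limited to one consonant).

1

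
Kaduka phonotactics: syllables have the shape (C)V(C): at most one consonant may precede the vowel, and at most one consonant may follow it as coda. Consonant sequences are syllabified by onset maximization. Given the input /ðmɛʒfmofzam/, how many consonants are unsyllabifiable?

2

Syllabifying with onset maximization leaves /ð/, /f/ stranded (at most one coda consonant is licensed; onsets are limited to one consonant).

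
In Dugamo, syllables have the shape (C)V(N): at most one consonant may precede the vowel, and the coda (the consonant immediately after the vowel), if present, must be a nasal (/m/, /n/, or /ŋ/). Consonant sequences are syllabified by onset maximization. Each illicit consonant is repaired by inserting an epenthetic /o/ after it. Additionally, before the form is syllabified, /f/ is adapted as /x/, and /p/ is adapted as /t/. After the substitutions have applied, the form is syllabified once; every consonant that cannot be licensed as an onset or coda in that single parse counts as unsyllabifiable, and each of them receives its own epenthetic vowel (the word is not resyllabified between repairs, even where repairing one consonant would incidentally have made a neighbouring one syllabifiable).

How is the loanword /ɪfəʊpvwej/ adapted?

ɪxəʊtovowejo

Substitution: /f/ → /x/, /p/ → /t/, giving /ɪxəʊtvwej/.
Under (C)V(N), the unsyllabifiable consonants are /t/, /v/, /j/ (only a nasal (/m/, /n/, or /ŋ/) is licensed in coda position; onsets are limited to one consonant).
Each unlicensed consonant becomes the onset of a new syllable: /t/ → /to/, /v/ → /vo/, /j/ → /jo/.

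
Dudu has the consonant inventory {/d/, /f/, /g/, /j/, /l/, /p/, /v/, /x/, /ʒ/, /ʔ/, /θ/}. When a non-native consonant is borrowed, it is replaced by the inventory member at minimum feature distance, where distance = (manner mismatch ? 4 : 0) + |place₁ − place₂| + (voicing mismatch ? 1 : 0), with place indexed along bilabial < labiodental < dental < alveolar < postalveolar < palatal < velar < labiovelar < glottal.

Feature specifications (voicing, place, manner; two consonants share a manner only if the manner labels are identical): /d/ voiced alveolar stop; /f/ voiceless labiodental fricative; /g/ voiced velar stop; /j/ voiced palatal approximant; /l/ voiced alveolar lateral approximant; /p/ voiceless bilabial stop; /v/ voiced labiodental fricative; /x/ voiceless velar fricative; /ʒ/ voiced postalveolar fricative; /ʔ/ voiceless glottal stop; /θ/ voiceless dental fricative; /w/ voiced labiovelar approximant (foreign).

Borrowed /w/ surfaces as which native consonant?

/j/ is closest: same manner (approximant), place distance 2 (labiovelar→palatal), same voicing; total 2. Next closest is /g/ at distance 5.

j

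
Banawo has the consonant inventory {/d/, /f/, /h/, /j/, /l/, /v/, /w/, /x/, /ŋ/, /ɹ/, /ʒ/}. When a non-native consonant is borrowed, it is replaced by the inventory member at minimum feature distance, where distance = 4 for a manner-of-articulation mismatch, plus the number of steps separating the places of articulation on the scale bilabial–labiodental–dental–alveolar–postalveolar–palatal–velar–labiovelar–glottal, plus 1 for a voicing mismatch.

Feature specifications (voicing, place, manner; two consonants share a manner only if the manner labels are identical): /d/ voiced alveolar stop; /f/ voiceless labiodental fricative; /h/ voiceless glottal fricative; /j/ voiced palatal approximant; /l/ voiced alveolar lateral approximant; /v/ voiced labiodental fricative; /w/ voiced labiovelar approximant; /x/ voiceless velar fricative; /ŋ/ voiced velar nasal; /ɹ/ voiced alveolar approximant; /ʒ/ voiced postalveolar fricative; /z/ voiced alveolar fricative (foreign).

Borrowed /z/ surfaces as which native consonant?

ʒ

/ʒ/ is closest: same manner (fricative), place distance 1 (alveolar→postalveolar), same voicing; total 1. Next closest is /v/ at distance 2.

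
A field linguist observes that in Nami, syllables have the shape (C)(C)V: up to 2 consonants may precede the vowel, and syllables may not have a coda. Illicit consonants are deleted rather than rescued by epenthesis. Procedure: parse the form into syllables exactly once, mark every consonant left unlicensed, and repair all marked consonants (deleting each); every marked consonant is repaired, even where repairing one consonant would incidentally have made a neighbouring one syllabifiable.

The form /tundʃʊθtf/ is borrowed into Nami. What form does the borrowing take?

The consonants /n/, /θ/, /t/, /f/ cannot be parsed into a legal (C)(C)V syllable (no codas are permitted; onsets may contain at most 2 consonants).
Deletion applies to /n/, /θ/, /t/, /f/.

tudʃʊ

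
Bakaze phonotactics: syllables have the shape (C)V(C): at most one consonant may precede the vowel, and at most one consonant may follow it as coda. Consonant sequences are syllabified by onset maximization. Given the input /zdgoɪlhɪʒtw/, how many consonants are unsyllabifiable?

The consonants /z/, /d/, /t/, /w/ cannot be parsed into a legal (C)V(C) syllable (at most one coda consonant is licensed; onsets are limited to one consonant).

4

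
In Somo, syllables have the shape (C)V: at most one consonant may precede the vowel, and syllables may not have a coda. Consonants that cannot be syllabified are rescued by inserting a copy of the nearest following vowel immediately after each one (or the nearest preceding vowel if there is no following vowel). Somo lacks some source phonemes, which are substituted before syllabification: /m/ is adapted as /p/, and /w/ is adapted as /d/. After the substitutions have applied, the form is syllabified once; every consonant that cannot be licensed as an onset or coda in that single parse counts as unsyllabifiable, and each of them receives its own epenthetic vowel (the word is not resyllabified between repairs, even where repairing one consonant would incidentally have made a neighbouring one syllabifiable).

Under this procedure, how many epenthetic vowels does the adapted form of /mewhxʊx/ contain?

3

After substitution the input is /pedhxʊx/.
The unsyllabifiable consonants are /d/, /h/, /x/; each receives one epenthetic vowel.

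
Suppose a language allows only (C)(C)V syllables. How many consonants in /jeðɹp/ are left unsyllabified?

3

Under (C)(C)V, the unsyllabifiable consonants are /ð/, /ɹ/, /p/ (no codas are permitted; onsets may contain at most 2 consonants).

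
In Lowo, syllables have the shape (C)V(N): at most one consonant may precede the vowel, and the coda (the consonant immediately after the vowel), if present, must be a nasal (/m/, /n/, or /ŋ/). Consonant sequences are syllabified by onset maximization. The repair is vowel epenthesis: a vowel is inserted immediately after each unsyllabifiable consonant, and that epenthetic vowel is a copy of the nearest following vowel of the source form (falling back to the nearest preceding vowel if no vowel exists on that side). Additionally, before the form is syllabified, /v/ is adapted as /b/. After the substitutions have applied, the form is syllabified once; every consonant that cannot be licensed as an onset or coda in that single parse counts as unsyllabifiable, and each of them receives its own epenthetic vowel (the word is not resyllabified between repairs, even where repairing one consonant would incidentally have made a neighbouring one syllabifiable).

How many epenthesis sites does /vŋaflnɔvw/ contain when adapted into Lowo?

After substitution the input is /bŋaflnɔbw/.
The unsyllabifiable consonants are /b/, /f/, /l/, /b/, /w/; each receives one epenthetic vowel.

5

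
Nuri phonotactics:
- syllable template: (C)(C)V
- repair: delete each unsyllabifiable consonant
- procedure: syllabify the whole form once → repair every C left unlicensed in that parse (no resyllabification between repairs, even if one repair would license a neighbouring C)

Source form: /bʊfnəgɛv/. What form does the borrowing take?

bʊfnəgɛ

Under (C)(C)V, the unsyllabifiable consonants are /v/ (no codas are permitted; onsets may contain at most 2 consonants).
Deletion applies to /v/.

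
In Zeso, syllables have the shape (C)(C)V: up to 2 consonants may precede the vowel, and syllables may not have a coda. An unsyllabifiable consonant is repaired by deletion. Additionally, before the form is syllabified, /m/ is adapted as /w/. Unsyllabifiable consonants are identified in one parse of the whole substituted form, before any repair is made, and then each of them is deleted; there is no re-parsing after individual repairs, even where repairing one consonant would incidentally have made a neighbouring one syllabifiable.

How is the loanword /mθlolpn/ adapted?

Substitution: /m/ → /w/, giving /wθlolpn/.
Under (C)(C)V, the unsyllabifiable consonants are /w/, /l/, /p/, /n/ (no codas are permitted; onsets may contain at most 2 consonants).
Each unlicensed consonant is deleted: /w/, /l/, /p/, /n/.

θlo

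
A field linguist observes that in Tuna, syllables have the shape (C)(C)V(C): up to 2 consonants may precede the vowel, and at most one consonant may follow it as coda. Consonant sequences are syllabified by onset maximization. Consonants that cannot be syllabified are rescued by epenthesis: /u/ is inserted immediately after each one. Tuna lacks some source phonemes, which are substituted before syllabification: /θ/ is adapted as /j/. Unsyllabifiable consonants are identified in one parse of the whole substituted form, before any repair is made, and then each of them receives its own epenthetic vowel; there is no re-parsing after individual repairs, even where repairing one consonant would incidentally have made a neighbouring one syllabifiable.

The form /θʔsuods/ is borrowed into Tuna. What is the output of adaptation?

Substitution: /θ/ → /j/, giving /jʔsuods/.
Syllabifying with onset maximization leaves /j/, /s/ stranded (at most one coda consonant is licensed; onsets may contain at most 2 consonants).
Inserting the epenthetic vowel yields /j/ → /ju/, /s/ → /su/.

juʔsuodsu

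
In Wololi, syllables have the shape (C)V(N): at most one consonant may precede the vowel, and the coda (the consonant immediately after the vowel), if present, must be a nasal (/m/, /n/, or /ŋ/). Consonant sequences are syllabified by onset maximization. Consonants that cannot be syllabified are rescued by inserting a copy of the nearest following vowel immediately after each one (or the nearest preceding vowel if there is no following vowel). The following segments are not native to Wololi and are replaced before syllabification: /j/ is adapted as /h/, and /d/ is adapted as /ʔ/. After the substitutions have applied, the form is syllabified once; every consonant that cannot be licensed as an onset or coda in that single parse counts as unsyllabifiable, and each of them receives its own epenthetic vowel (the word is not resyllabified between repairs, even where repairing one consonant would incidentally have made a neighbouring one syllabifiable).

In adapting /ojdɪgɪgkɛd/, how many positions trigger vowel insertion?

3

After substitution the input is /ohʔɪgɪgkɛʔ/.
The unsyllabifiable consonants are /h/, /g/, /ʔ/; each receives one epenthetic vowel.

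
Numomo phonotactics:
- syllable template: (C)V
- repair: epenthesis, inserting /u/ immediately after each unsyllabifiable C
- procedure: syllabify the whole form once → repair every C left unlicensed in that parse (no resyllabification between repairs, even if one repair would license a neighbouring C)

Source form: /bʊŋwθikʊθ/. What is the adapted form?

Under (C)V, the unsyllabifiable consonants are /ŋ/, /w/, /θ/ (no codas are permitted; onsets are limited to one consonant).
Inserting the epenthetic vowel yields /ŋ/ → /ŋu/, /w/ → /wu/, /θ/ → /θu/.

bʊŋuwuθikʊθu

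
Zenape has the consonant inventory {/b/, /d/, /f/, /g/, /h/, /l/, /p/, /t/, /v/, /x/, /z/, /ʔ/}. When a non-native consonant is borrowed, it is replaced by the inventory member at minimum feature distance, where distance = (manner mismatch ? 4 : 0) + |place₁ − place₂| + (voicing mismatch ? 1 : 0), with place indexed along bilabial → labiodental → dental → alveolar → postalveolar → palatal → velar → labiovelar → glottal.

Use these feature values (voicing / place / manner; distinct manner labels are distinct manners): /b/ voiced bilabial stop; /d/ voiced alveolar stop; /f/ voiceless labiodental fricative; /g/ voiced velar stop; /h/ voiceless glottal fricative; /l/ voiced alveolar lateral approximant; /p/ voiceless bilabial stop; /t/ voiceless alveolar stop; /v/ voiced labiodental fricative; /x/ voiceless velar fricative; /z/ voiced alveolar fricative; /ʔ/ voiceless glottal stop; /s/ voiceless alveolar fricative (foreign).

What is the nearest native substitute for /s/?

/z/ is closest: same manner (fricative), place distance 0 (alveolar→alveolar), voicing differs (+1); total 1. Next closest is /f/ at distance 2.

z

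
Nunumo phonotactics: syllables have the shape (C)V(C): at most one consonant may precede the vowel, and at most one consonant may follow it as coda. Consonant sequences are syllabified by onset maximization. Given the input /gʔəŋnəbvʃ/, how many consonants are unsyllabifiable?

Syllabifying with onset maximization leaves /g/, /v/, /ʃ/ stranded (at most one coda consonant is licensed; onsets are limited to one consonant).

3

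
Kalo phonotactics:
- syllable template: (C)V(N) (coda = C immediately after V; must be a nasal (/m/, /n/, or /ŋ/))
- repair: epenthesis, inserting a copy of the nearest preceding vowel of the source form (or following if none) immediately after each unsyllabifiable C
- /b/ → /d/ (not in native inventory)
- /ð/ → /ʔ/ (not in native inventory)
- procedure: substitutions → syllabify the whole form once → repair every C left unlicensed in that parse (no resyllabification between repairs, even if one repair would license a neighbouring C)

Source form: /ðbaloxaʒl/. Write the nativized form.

ʔadaloxaʒala

Substitution: /ð/ → /ʔ/, /b/ → /d/, giving /ʔdaloxaʒl/.
Under (C)V(N), the unsyllabifiable consonants are /ʔ/, /ʒ/, /l/ (only a nasal (/m/, /n/, or /ŋ/) is licensed in coda position; onsets are limited to one consonant).
Inserting the epenthetic vowel yields /ʔ/ → /ʔa/, /ʒ/ → /ʒa/, /l/ → /la/.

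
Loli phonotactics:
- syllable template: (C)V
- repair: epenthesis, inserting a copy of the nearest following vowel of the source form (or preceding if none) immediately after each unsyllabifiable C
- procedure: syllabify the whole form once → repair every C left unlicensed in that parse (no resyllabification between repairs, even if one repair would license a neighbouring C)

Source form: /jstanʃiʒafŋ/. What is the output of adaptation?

The consonants /j/, /s/, /n/, /f/, /ŋ/ cannot be parsed into a legal (C)V syllable (no codas are permitted; onsets are limited to one consonant).
Inserting the epenthetic vowel yields /j/ → /ja/, /s/ → /sa/, /n/ → /ni/, /f/ → /fa/, /ŋ/ → /ŋa/.

jasataniʃiʒafaŋa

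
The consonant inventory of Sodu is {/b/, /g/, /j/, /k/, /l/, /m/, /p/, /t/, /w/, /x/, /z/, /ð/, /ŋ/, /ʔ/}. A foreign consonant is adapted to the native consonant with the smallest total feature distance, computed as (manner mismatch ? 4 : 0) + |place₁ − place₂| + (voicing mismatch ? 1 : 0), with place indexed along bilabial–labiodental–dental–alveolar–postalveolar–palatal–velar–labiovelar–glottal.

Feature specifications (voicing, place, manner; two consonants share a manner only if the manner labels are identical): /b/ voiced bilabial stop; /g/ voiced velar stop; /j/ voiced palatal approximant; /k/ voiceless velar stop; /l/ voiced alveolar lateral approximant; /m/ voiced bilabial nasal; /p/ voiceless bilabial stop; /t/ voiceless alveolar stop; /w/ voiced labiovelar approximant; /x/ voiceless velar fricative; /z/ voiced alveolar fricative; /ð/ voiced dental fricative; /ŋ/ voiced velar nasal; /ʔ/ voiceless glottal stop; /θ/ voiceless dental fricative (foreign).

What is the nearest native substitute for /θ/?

/ð/ is closest: same manner (fricative), place distance 0 (dental→dental), voicing differs (+1); total 1. Next closest is /z/ at distance 2.

ð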